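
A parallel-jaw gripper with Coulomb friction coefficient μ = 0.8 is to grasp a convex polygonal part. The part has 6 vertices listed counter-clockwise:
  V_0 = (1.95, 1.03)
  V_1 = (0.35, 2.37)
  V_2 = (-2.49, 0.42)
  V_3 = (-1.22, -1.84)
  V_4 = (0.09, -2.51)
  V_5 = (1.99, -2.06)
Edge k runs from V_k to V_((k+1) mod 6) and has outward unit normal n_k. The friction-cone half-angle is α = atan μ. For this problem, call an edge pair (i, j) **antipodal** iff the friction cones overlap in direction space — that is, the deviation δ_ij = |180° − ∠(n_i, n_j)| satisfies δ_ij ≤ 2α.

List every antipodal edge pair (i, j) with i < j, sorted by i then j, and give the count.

count = 8; pairs: (0,2), (0,3), (0,4), (1,3), (1,4), (1,5), (2,5), (3,5)

α = atan 0.8 = 38.66°;  2α = 77.32°
n_0 = (+0.6421, +0.7666)
n_1 = (-0.5660, +0.8244)
n_2 = (-0.8718, -0.4899)
n_3 = (-0.4554, -0.8903)
n_4 = (+0.2305, -0.9731)
n_5 = (+0.9999, +0.0129)
  (0,1): δ = 105.58°  ·
  (0,2): δ = 20.72°  ✓
  (0,3): δ = 12.86°  ✓
  (0,4): δ = 53.27°  ✓
  (0,5): δ = 130.69°  ·
  (1,2): δ = 95.14°  ·
  (1,3): δ = 61.56°  ✓
  (1,4): δ = 21.15°  ✓
  (1,5): δ = 56.27°  ✓
  (2,3): δ = 146.42°  ·
  (2,4): δ = 106.01°  ·
  (2,5): δ = 28.59°  ✓
  (3,4): δ = 139.59°  ·
  (3,5): δ = 62.17°  ✓
  (4,5): δ = 102.58°  ·
antipodal pairs: 8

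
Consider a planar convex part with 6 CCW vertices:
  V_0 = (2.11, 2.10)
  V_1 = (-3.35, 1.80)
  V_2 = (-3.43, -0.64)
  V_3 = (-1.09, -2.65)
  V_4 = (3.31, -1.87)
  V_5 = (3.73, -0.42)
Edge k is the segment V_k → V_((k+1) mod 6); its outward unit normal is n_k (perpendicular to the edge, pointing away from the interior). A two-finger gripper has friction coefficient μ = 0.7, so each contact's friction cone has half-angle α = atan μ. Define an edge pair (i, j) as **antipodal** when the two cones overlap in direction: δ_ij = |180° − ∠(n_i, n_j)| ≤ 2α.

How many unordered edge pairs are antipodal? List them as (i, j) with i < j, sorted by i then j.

count = 7; pairs: (0,2), (0,3), (1,4), (1,5), (2,4), (2,5), (3,5)

α = atan 0.7 = 34.99°;  2α = 69.98°
n_0 = (-0.0549, +0.9985)
n_1 = (-0.9995, +0.0328)
n_2 = (-0.6516, -0.7586)
n_3 = (+0.1746, -0.9846)
n_4 = (+0.9605, -0.2782)
n_5 = (+0.8412, +0.5408)
  (0,1): δ = 95.02°  ·
  (0,2): δ = 43.81°  ✓
  (0,3): δ = 6.91°  ✓
  (0,4): δ = 70.70°  ·
  (0,5): δ = 119.59°  ·
  (1,2): δ = 128.78°  ·
  (1,3): δ = 78.07°  ·
  (1,4): δ = 14.28°  ✓
  (1,5): δ = 34.61°  ✓
  (2,3): δ = 129.29°  ·
  (2,4): δ = 65.49°  ✓
  (2,5): δ = 16.60°  ✓
  (3,4): δ = 116.21°  ·
  (3,5): δ = 67.32°  ✓
  (4,5): δ = 131.11°  ·
antipodal pairs: 7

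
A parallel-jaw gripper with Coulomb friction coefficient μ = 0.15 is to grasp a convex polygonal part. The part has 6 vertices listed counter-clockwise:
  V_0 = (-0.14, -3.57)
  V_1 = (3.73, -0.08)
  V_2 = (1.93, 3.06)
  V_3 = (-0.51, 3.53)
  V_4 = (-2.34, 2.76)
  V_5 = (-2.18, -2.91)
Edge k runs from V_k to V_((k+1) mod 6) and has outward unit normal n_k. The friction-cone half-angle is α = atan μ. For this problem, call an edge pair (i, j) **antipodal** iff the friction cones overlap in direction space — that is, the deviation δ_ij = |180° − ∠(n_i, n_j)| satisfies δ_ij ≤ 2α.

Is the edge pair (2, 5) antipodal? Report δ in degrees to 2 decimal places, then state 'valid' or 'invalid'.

δ = 7.02°, valid

α = atan 0.15 = 8.53°;  2α = 17.06°
edge 2: e_2 = (-2.44, +0.47);  n_2 = (+0.1891, +0.9819)
edge 5: e_5 = (+2.04, -0.66);  n_5 = (-0.3078, -0.9514)
∠(n_2, n_5) = 172.98°
δ = |180° − 172.98°| = 7.02°
7.02° ≤ 2α = 17.06°  →  valid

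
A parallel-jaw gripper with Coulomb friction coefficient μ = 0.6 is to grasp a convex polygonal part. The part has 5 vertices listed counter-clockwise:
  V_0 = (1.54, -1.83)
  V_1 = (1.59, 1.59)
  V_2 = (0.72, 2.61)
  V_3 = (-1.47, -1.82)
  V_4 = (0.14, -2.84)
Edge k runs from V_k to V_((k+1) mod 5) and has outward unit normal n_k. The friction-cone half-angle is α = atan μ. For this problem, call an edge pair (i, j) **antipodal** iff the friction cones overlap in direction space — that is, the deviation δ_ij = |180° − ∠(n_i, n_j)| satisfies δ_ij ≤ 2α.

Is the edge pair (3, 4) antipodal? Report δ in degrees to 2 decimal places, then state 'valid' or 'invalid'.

α = atan 0.6 = 30.96°;  2α = 61.93°
edge 3: e_3 = (+1.61, -1.02);  n_3 = (-0.5352, -0.8447)
edge 4: e_4 = (+1.40, +1.01);  n_4 = (+0.5851, -0.8110)
∠(n_3, n_4) = 68.16°
δ = |180° − 68.16°| = 111.84°
111.84° > 2α = 61.93°  →  invalid

δ = 111.84°, invalid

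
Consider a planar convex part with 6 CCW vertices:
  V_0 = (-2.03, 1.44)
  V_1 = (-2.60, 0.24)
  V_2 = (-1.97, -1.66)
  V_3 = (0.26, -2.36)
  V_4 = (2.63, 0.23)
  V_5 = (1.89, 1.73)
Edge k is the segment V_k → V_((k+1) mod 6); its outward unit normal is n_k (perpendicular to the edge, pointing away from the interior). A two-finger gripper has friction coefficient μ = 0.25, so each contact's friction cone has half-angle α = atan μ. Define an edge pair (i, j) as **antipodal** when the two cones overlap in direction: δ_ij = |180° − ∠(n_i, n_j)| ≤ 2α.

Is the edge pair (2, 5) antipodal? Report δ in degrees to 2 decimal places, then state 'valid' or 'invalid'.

α = atan 0.25 = 14.04°;  2α = 28.07°
edge 2: e_2 = (+2.23, -0.70);  n_2 = (-0.2995, -0.9541)
edge 5: e_5 = (-3.92, -0.29);  n_5 = (-0.0738, +0.9973)
∠(n_2, n_5) = 158.34°
δ = |180° − 158.34°| = 21.66°
21.66° ≤ 2α = 28.07°  →  valid

δ = 21.66°, valid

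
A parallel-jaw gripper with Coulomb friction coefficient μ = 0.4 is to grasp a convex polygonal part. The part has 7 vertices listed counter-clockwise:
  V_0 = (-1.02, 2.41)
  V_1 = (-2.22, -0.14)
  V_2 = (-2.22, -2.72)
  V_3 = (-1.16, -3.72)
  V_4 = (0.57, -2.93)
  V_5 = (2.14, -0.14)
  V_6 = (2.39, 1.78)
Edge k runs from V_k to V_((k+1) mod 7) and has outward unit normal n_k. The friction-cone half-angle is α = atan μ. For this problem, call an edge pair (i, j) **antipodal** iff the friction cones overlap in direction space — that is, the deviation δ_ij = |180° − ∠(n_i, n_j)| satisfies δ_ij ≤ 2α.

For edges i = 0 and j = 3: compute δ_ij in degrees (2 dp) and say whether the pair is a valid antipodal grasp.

δ = 40.26°, valid

α = atan 0.4 = 21.80°;  2α = 43.60°
edge 0: e_0 = (-1.20, -2.55);  n_0 = (-0.9048, +0.4258)
edge 3: e_3 = (+1.73, +0.79);  n_3 = (+0.4154, -0.9096)
∠(n_0, n_3) = 139.74°
δ = |180° − 139.74°| = 40.26°
40.26° ≤ 2α = 43.60°  →  valid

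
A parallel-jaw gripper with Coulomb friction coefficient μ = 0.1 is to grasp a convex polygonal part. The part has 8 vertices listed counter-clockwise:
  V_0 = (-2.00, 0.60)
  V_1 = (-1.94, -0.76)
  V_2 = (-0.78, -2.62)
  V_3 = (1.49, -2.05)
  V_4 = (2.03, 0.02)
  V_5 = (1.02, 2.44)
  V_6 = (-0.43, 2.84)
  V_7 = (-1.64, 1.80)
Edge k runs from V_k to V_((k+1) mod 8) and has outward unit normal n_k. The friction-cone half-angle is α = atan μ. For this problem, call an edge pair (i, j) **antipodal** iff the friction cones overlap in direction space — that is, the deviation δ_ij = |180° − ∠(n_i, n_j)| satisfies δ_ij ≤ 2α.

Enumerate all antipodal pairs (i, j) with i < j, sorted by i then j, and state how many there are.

count = 2; pairs: (1,4), (3,7)

α = atan 0.1 = 5.71°;  2α = 11.42°
n_0 = (-0.9990, -0.0441)
n_1 = (-0.8485, -0.5292)
n_2 = (+0.2435, -0.9699)
n_3 = (+0.9676, -0.2524)
n_4 = (+0.9229, +0.3852)
n_5 = (+0.2659, +0.9640)
n_6 = (-0.6518, +0.7584)
n_7 = (-0.9578, +0.2873)
  (0,1): δ = 150.58°  ·
  (0,2): δ = 78.43°  ·
  (0,3): δ = 17.15°  ·
  (0,4): δ = 20.13°  ·
  (0,5): δ = 72.05°  ·
  (0,6): δ = 128.15°  ·
  (0,7): δ = 160.77°  ·
  (1,2): δ = 107.85°  ·
  (1,3): δ = 46.57°  ·
  (1,4): δ = 9.30°  ✓
  (1,5): δ = 42.63°  ·
  (1,6): δ = 98.73°  ·
  (1,7): δ = 131.35°  ·
  (2,3): δ = 118.72°  ·
  (2,4): δ = 81.44°  ·
  (2,5): δ = 29.52°  ·
  (2,6): δ = 26.58°  ·
  (2,7): δ = 59.21°  ·
  (3,4): δ = 142.73°  ·
  (3,5): δ = 90.80°  ·
  (3,6): δ = 34.70°  ·
  (3,7): δ = 2.08°  ✓
  (4,5): δ = 128.08°  ·
  (4,6): δ = 71.97°  ·
  (4,7): δ = 39.35°  ·
  (5,6): δ = 123.90°  ·
  (5,7): δ = 91.28°  ·
  (6,7): δ = 147.38°  ·
antipodal pairs: 2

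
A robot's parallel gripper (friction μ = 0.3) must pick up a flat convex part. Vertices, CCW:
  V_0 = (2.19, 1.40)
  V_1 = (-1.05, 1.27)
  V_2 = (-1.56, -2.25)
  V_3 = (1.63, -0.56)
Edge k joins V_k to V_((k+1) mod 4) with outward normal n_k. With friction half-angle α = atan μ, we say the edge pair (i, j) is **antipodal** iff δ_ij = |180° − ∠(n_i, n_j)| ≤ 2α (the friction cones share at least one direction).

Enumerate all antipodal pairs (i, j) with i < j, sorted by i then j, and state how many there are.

α = atan 0.3 = 16.70°;  2α = 33.40°
n_0 = (-0.0401, +0.9992)
n_1 = (-0.9897, +0.1434)
n_2 = (+0.4681, -0.8837)
n_3 = (+0.9615, -0.2747)
  (0,1): δ = 100.54°  ·
  (0,2): δ = 25.62°  ✓
  (0,3): δ = 71.76°  ·
  (1,2): δ = 53.84°  ·
  (1,3): δ = 7.70°  ✓
  (2,3): δ = 133.86°  ·
antipodal pairs: 2

count = 2; pairs: (0,2), (1,3)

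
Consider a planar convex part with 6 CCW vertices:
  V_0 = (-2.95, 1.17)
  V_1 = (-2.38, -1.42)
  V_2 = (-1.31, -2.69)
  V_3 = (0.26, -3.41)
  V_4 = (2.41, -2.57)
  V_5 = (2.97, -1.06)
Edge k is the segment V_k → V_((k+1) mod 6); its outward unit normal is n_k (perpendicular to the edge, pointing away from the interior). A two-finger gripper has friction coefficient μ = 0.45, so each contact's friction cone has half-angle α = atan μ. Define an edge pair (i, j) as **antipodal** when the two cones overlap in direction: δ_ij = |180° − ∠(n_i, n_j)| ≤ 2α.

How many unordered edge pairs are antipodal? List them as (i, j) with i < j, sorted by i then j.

count = 4; pairs: (0,4), (1,5), (2,5), (3,5)

α = atan 0.45 = 24.23°;  2α = 48.46°
n_0 = (-0.9766, -0.2149)
n_1 = (-0.7648, -0.6443)
n_2 = (-0.4169, -0.9090)
n_3 = (+0.3639, -0.9314)
n_4 = (+0.9376, -0.3477)
n_5 = (+0.3525, +0.9358)
  (0,1): δ = 152.30°  ·
  (0,2): δ = 127.05°  ·
  (0,3): δ = 81.07°  ·
  (0,4): δ = 32.76°  ✓
  (0,5): δ = 56.95°  ·
  (1,2): δ = 154.75°  ·
  (1,3): δ = 108.77°  ·
  (1,4): δ = 60.46°  ·
  (1,5): δ = 29.24°  ✓
  (2,3): δ = 134.02°  ·
  (2,4): δ = 85.71°  ·
  (2,5): δ = 4.00°  ✓
  (3,4): δ = 131.69°  ·
  (3,5): δ = 41.98°  ✓
  (4,5): δ = 90.29°  ·
antipodal pairs: 4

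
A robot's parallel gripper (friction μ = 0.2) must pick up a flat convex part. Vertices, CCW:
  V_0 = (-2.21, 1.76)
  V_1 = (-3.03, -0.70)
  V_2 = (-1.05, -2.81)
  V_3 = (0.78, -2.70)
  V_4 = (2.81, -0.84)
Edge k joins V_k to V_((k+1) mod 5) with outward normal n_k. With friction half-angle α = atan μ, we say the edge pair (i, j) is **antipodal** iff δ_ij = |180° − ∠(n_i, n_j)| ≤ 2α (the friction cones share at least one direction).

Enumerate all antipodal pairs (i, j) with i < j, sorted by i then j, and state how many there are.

count = 1; pairs: (1,4)

α = atan 0.2 = 11.31°;  2α = 22.62°
n_0 = (-0.9487, +0.3162)
n_1 = (-0.7292, -0.6843)
n_2 = (+0.0600, -0.9982)
n_3 = (+0.6756, -0.7373)
n_4 = (+0.4599, +0.8880)
  (0,1): δ = 118.39°  ·
  (0,2): δ = 68.13°  ·
  (0,3): δ = 29.07°  ·
  (0,4): δ = 81.05°  ·
  (1,2): δ = 129.74°  ·
  (1,3): δ = 90.68°  ·
  (1,4): δ = 19.44°  ✓
  (2,3): δ = 140.94°  ·
  (2,4): δ = 30.82°  ·
  (3,4): δ = 69.88°  ·
antipodal pairs: 1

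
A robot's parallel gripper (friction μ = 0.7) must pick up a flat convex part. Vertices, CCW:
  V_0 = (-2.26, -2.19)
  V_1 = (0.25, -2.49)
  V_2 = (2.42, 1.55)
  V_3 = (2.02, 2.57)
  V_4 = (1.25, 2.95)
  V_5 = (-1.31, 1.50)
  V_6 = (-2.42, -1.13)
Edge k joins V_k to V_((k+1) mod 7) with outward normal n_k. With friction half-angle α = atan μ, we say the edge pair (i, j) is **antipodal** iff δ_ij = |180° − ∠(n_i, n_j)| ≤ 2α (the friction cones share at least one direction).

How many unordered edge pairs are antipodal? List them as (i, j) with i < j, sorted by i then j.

count = 9; pairs: (0,2), (0,3), (0,4), (1,4), (1,5), (1,6), (2,5), (2,6), (3,6)

α = atan 0.7 = 34.99°;  2α = 69.98°
n_0 = (-0.1187, -0.9929)
n_1 = (+0.8810, -0.4732)
n_2 = (+0.9310, +0.3651)
n_3 = (+0.4425, +0.8967)
n_4 = (-0.4928, +0.8701)
n_5 = (-0.9213, +0.3888)
n_6 = (-0.9888, -0.1493)
  (0,1): δ = 111.43°  ·
  (0,2): δ = 61.77°  ✓
  (0,3): δ = 19.45°  ✓
  (0,4): δ = 36.34°  ✓
  (0,5): δ = 73.93°  ·
  (0,6): δ = 105.40°  ·
  (1,2): δ = 130.35°  ·
  (1,3): δ = 88.03°  ·
  (1,4): δ = 32.23°  ✓
  (1,5): δ = 5.36°  ✓
  (1,6): δ = 36.83°  ✓
  (2,3): δ = 137.68°  ·
  (2,4): δ = 81.89°  ·
  (2,5): δ = 44.30°  ✓
  (2,6): δ = 12.83°  ✓
  (3,4): δ = 124.21°  ·
  (3,5): δ = 86.62°  ·
  (3,6): δ = 55.15°  ✓
  (4,5): δ = 142.41°  ·
  (4,6): δ = 110.94°  ·
  (5,6): δ = 148.53°  ·
antipodal pairs: 9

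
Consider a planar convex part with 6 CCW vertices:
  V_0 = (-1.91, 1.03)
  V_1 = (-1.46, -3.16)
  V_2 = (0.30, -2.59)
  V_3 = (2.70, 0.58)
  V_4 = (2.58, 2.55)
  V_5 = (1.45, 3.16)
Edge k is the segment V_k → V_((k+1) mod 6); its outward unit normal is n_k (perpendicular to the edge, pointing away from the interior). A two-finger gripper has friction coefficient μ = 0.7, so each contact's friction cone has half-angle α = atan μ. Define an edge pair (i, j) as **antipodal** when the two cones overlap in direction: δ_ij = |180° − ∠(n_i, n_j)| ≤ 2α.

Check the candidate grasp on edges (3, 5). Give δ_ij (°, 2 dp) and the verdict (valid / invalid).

α = atan 0.7 = 34.99°;  2α = 69.98°
edge 3: e_3 = (-0.12, +1.97);  n_3 = (+0.9981, +0.0608)
edge 5: e_5 = (-3.36, -2.13);  n_5 = (-0.5354, +0.8446)
∠(n_3, n_5) = 118.89°
δ = |180° − 118.89°| = 61.11°
61.11° ≤ 2α = 69.98°  →  valid

δ = 61.11°, valid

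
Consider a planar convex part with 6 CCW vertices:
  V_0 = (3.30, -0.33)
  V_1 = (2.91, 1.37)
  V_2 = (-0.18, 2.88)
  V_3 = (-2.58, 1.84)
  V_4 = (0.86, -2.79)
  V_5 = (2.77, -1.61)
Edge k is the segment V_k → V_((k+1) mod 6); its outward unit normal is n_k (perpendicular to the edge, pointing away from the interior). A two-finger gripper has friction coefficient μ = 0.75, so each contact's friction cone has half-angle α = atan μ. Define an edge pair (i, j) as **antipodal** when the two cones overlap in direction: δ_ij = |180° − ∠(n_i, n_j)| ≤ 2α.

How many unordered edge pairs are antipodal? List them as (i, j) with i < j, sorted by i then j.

count = 6; pairs: (0,3), (1,3), (1,4), (2,4), (2,5), (3,5)

α = atan 0.75 = 36.87°;  2α = 73.74°
n_0 = (+0.9747, +0.2236)
n_1 = (+0.4391, +0.8985)
n_2 = (-0.3976, +0.9176)
n_3 = (-0.8027, -0.5964)
n_4 = (+0.5256, -0.8507)
n_5 = (+0.9239, -0.3826)
  (0,1): δ = 128.96°  ·
  (0,2): δ = 79.49°  ·
  (0,3): δ = 23.69°  ✓
  (0,4): δ = 108.79°  ·
  (0,5): δ = 144.59°  ·
  (1,2): δ = 130.53°  ·
  (1,3): δ = 27.34°  ✓
  (1,4): δ = 57.75°  ✓
  (1,5): δ = 93.55°  ·
  (2,3): δ = 76.82°  ·
  (2,4): δ = 8.28°  ✓
  (2,5): δ = 44.08°  ✓
  (3,4): δ = 94.90°  ·
  (3,5): δ = 59.10°  ✓
  (4,5): δ = 144.20°  ·
antipodal pairs: 6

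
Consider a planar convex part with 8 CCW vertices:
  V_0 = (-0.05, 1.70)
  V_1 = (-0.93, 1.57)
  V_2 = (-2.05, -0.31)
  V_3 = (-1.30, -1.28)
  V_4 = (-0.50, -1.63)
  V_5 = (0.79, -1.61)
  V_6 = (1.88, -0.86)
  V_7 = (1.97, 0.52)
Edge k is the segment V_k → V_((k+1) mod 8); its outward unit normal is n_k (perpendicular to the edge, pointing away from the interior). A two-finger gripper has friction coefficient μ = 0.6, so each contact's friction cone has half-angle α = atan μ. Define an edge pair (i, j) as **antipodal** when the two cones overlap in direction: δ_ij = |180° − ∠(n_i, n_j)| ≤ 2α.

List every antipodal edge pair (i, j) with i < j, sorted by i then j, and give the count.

count = 11; pairs: (0,2), (0,3), (0,4), (0,5), (1,4), (1,5), (1,6), (2,6), (2,7), (3,7), (4,7)

α = atan 0.6 = 30.96°;  2α = 61.93°
n_0 = (-0.1461, +0.9893)
n_1 = (-0.8591, +0.5118)
n_2 = (-0.7911, -0.6117)
n_3 = (-0.4008, -0.9162)
n_4 = (+0.0155, -0.9999)
n_5 = (+0.5668, -0.8238)
n_6 = (+0.9979, -0.0651)
n_7 = (+0.5044, +0.8635)
  (0,1): δ = 129.19°  ·
  (0,2): δ = 60.69°  ✓
  (0,3): δ = 32.03°  ✓
  (0,4): δ = 7.52°  ✓
  (0,5): δ = 26.13°  ✓
  (0,6): δ = 77.87°  ·
  (0,7): δ = 141.30°  ·
  (1,2): δ = 111.50°  ·
  (1,3): δ = 82.85°  ·
  (1,4): δ = 58.33°  ✓
  (1,5): δ = 24.69°  ✓
  (1,6): δ = 27.05°  ✓
  (1,7): δ = 90.49°  ·
  (2,3): δ = 151.34°  ·
  (2,4): δ = 126.82°  ·
  (2,5): δ = 93.18°  ·
  (2,6): δ = 41.44°  ✓
  (2,7): δ = 22.00°  ✓
  (3,4): δ = 155.48°  ·
  (3,5): δ = 121.84°  ·
  (3,6): δ = 70.10°  ·
  (3,7): δ = 6.66°  ✓
  (4,5): δ = 146.36°  ·
  (4,6): δ = 94.62°  ·
  (4,7): δ = 31.18°  ✓
  (5,6): δ = 128.26°  ·
  (5,7): δ = 64.82°  ·
  (6,7): δ = 116.56°  ·
antipodal pairs: 11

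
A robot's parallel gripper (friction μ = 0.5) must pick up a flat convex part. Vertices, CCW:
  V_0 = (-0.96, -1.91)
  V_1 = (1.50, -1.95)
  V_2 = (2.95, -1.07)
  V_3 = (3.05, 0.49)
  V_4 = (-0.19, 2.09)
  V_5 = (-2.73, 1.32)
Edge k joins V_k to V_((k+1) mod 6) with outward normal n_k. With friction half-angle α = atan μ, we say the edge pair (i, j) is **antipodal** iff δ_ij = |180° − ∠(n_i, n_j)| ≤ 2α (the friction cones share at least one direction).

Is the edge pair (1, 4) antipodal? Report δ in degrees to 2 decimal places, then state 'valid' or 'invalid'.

δ = 14.39°, valid

α = atan 0.5 = 26.57°;  2α = 53.13°
edge 1: e_1 = (+1.45, +0.88);  n_1 = (+0.5188, -0.8549)
edge 4: e_4 = (-2.54, -0.77);  n_4 = (-0.2901, +0.9570)
∠(n_1, n_4) = 165.61°
δ = |180° − 165.61°| = 14.39°
14.39° ≤ 2α = 53.13°  →  valid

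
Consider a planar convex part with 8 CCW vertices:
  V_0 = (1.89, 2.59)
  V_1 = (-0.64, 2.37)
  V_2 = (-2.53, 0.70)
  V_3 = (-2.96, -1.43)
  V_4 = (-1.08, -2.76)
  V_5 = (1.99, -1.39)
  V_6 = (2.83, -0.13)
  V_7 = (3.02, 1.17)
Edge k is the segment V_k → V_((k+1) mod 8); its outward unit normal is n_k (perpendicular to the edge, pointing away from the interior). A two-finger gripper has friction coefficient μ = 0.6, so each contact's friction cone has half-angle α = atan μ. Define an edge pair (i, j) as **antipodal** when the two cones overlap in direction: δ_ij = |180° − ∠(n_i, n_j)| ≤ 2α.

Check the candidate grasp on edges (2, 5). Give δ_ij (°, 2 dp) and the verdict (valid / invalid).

α = atan 0.6 = 30.96°;  2α = 61.93°
edge 2: e_2 = (-0.43, -2.13);  n_2 = (-0.9802, +0.1979)
edge 5: e_5 = (+0.84, +1.26);  n_5 = (+0.8321, -0.5547)
∠(n_2, n_5) = 157.72°
δ = |180° − 157.72°| = 22.28°
22.28° ≤ 2α = 61.93°  →  valid

δ = 22.28°, valid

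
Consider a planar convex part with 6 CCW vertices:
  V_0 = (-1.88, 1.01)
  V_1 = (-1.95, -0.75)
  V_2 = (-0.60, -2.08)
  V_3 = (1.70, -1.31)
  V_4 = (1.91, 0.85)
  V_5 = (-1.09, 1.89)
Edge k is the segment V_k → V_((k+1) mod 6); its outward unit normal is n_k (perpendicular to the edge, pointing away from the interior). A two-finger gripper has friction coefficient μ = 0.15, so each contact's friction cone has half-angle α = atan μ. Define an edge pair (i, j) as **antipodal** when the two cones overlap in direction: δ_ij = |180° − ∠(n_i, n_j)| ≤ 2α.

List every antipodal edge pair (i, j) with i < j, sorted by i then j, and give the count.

α = atan 0.15 = 8.53°;  2α = 17.06°
n_0 = (-0.9992, +0.0397)
n_1 = (-0.7018, -0.7124)
n_2 = (+0.3175, -0.9483)
n_3 = (+0.9953, -0.0968)
n_4 = (+0.3275, +0.9448)
n_5 = (-0.7441, +0.6680)
  (0,1): δ = 132.29°  ·
  (0,2): δ = 69.21°  ·
  (0,3): δ = 3.28°  ✓
  (0,4): δ = 73.16°  ·
  (0,5): δ = 140.36°  ·
  (1,2): δ = 116.92°  ·
  (1,3): δ = 50.98°  ·
  (1,4): δ = 25.45°  ·
  (1,5): δ = 92.66°  ·
  (2,3): δ = 114.06°  ·
  (2,4): δ = 37.63°  ·
  (2,5): δ = 29.58°  ·
  (3,4): δ = 103.57°  ·
  (3,5): δ = 36.36°  ·
  (4,5): δ = 112.80°  ·
antipodal pairs: 1

count = 1; pairs: (0,3)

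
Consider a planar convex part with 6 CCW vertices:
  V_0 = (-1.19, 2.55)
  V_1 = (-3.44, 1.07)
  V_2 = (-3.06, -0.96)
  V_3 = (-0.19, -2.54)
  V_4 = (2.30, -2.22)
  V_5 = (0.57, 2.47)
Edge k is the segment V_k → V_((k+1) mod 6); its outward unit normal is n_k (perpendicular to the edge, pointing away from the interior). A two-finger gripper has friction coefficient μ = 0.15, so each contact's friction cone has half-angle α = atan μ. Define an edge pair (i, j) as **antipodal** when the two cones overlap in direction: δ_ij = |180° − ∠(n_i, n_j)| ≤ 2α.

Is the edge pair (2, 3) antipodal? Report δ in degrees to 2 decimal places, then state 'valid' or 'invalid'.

α = atan 0.15 = 8.53°;  2α = 17.06°
edge 2: e_2 = (+2.87, -1.58);  n_2 = (-0.4823, -0.8760)
edge 3: e_3 = (+2.49, +0.32);  n_3 = (+0.1275, -0.9918)
∠(n_2, n_3) = 36.16°
δ = |180° − 36.16°| = 143.84°
143.84° > 2α = 17.06°  →  invalid

δ = 143.84°, invalid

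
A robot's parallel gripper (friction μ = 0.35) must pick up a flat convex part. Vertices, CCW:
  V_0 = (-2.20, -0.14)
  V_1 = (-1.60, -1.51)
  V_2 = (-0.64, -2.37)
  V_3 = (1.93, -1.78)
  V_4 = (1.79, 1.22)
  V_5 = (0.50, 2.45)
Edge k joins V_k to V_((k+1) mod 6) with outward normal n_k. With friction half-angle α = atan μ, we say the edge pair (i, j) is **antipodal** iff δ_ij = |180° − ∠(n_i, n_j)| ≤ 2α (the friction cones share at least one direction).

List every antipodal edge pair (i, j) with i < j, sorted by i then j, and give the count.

α = atan 0.35 = 19.29°;  2α = 38.58°
n_0 = (-0.9160, -0.4012)
n_1 = (-0.6672, -0.7448)
n_2 = (+0.2238, -0.9746)
n_3 = (+0.9989, +0.0466)
n_4 = (+0.6901, +0.7237)
n_5 = (-0.6923, +0.7217)
  (0,1): δ = 155.51°  ·
  (0,2): δ = 100.72°  ·
  (0,3): δ = 20.98°  ✓
  (0,4): δ = 22.71°  ✓
  (0,5): δ = 110.16°  ·
  (1,2): δ = 125.22°  ·
  (1,3): δ = 45.47°  ·
  (1,4): δ = 1.78°  ✓
  (1,5): δ = 85.66°  ·
  (2,3): δ = 100.26°  ·
  (2,4): δ = 56.57°  ·
  (2,5): δ = 30.88°  ✓
  (3,4): δ = 136.31°  ·
  (3,5): δ = 48.86°  ·
  (4,5): δ = 92.56°  ·
antipodal pairs: 4

count = 4; pairs: (0,3), (0,4), (1,4), (2,5)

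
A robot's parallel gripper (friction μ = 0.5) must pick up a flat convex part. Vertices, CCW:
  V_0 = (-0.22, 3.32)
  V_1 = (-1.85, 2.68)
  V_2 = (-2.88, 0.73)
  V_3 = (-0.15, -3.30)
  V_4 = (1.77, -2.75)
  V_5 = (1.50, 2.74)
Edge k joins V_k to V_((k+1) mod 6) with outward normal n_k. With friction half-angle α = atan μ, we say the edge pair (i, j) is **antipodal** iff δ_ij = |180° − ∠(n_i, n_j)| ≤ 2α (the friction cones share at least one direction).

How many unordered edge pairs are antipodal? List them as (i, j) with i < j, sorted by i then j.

α = atan 0.5 = 26.57°;  2α = 53.13°
n_0 = (-0.3655, +0.9308)
n_1 = (-0.8842, +0.4671)
n_2 = (-0.8279, -0.5608)
n_3 = (+0.2754, -0.9613)
n_4 = (+0.9988, +0.0491)
n_5 = (+0.3195, +0.9476)
  (0,1): δ = 139.28°  ·
  (0,2): δ = 77.32°  ·
  (0,3): δ = 5.45°  ✓
  (0,4): δ = 71.38°  ·
  (0,5): δ = 139.93°  ·
  (1,2): δ = 118.04°  ·
  (1,3): δ = 46.17°  ✓
  (1,4): δ = 30.66°  ✓
  (1,5): δ = 99.21°  ·
  (2,3): δ = 108.13°  ·
  (2,4): δ = 31.30°  ✓
  (2,5): δ = 37.25°  ✓
  (3,4): δ = 103.17°  ·
  (3,5): δ = 34.62°  ✓
  (4,5): δ = 111.45°  ·
antipodal pairs: 6

count = 6; pairs: (0,3), (1,3), (1,4), (2,4), (2,5), (3,5)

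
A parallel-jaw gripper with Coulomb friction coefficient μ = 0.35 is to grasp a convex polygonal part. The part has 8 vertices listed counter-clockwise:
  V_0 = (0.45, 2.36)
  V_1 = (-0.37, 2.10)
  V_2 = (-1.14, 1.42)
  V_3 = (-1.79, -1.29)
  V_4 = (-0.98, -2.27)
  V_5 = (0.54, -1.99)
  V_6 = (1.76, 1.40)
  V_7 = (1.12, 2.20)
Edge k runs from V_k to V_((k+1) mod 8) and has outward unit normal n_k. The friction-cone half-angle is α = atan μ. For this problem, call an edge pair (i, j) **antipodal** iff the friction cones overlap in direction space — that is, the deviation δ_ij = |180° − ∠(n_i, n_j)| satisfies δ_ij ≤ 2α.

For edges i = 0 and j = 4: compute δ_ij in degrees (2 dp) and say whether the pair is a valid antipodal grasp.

α = atan 0.35 = 19.29°;  2α = 38.58°
edge 0: e_0 = (-0.82, -0.26);  n_0 = (-0.3022, +0.9532)
edge 4: e_4 = (+1.52, +0.28);  n_4 = (+0.1812, -0.9835)
∠(n_0, n_4) = 172.85°
δ = |180° − 172.85°| = 7.15°
7.15° ≤ 2α = 38.58°  →  valid

δ = 7.15°, valid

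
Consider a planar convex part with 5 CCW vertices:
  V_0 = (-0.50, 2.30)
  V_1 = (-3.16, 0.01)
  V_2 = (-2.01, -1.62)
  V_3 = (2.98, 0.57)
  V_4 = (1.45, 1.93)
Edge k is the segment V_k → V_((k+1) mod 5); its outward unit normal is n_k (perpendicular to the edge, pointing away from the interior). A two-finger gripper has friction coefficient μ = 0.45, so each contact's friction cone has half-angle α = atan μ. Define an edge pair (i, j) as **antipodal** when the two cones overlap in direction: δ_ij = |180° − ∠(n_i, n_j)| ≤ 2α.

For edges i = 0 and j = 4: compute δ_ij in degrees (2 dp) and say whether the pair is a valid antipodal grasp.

δ = 128.53°, invalid

α = atan 0.45 = 24.23°;  2α = 48.46°
edge 0: e_0 = (-2.66, -2.29);  n_0 = (-0.6524, +0.7578)
edge 4: e_4 = (-1.95, +0.37);  n_4 = (+0.1864, +0.9825)
∠(n_0, n_4) = 51.47°
δ = |180° − 51.47°| = 128.53°
128.53° > 2α = 48.46°  →  invalid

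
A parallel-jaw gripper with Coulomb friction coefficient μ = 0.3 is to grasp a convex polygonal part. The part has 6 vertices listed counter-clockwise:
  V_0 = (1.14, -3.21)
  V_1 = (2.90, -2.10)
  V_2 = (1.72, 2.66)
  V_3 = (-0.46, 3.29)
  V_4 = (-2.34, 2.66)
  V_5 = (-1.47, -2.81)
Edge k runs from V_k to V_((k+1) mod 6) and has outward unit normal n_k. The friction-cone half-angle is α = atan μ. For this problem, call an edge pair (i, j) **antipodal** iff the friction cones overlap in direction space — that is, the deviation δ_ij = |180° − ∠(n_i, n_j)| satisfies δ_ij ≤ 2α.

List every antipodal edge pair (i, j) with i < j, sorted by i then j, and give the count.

α = atan 0.3 = 16.70°;  2α = 33.40°
n_0 = (+0.5335, -0.8458)
n_1 = (+0.9706, +0.2406)
n_2 = (+0.2776, +0.9607)
n_3 = (-0.3177, +0.9482)
n_4 = (-0.9876, -0.1571)
n_5 = (-0.1515, -0.9885)
  (0,1): δ = 108.32°  ·
  (0,2): δ = 48.36°  ·
  (0,3): δ = 13.71°  ✓
  (0,4): δ = 66.80°  ·
  (0,5): δ = 139.05°  ·
  (1,2): δ = 120.04°  ·
  (1,3): δ = 85.40°  ·
  (1,4): δ = 4.89°  ✓
  (1,5): δ = 67.36°  ·
  (2,3): δ = 145.35°  ·
  (2,4): δ = 64.84°  ·
  (2,5): δ = 7.41°  ✓
  (3,4): δ = 99.49°  ·
  (3,5): δ = 27.24°  ✓
  (4,5): δ = 107.75°  ·
antipodal pairs: 4

count = 4; pairs: (0,3), (1,4), (2,5), (3,5)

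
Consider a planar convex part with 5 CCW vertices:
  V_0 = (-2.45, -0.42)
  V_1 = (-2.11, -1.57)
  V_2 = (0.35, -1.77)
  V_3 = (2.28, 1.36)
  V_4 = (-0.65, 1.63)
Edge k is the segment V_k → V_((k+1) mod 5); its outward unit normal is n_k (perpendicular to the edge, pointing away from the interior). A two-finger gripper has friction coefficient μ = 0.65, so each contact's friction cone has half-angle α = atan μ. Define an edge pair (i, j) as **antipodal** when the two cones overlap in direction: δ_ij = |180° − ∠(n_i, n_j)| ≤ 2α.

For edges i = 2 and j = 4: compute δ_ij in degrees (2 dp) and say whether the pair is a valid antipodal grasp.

α = atan 0.65 = 33.02°;  2α = 66.05°
edge 2: e_2 = (+1.93, +3.13);  n_2 = (+0.8512, -0.5249)
edge 4: e_4 = (-1.80, -2.05);  n_4 = (-0.7514, +0.6598)
∠(n_2, n_4) = 170.37°
δ = |180° − 170.37°| = 9.63°
9.63° ≤ 2α = 66.05°  →  valid

δ = 9.63°, valid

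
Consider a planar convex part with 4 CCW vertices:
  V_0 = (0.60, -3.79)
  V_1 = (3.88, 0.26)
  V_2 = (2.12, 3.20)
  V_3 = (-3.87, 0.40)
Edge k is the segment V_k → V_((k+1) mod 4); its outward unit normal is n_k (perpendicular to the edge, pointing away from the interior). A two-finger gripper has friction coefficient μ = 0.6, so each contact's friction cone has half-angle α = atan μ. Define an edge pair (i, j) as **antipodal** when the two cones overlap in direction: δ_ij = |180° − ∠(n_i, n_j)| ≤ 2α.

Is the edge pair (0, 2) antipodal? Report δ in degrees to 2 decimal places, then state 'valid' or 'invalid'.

α = atan 0.6 = 30.96°;  2α = 61.93°
edge 0: e_0 = (+3.28, +4.05);  n_0 = (+0.7771, -0.6294)
edge 2: e_2 = (-5.99, -2.80);  n_2 = (-0.4235, +0.9059)
∠(n_0, n_2) = 154.06°
δ = |180° − 154.06°| = 25.94°
25.94° ≤ 2α = 61.93°  →  valid

δ = 25.94°, valid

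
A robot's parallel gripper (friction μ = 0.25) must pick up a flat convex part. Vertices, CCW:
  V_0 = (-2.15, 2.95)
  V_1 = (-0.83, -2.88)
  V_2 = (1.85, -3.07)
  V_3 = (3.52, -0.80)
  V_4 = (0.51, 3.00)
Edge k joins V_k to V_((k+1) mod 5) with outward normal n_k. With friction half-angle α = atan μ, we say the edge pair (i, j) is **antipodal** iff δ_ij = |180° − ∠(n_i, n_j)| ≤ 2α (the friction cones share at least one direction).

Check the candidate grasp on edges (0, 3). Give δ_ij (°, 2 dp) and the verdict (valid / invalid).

δ = 25.63°, valid

α = atan 0.25 = 14.04°;  2α = 28.07°
edge 0: e_0 = (+1.32, -5.83);  n_0 = (-0.9753, -0.2208)
edge 3: e_3 = (-3.01, +3.80);  n_3 = (+0.7839, +0.6209)
∠(n_0, n_3) = 154.37°
δ = |180° − 154.37°| = 25.63°
25.63° ≤ 2α = 28.07°  →  valid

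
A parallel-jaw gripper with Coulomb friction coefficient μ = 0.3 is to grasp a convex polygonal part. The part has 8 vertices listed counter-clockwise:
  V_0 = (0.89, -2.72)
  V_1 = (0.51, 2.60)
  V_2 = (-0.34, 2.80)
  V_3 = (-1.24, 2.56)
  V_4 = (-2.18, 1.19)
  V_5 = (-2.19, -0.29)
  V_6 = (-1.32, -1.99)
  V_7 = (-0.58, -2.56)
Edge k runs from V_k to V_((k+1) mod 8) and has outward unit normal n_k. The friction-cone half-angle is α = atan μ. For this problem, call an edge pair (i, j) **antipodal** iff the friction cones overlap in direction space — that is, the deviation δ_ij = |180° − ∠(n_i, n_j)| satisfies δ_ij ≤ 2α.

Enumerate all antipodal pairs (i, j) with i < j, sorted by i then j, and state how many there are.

α = atan 0.3 = 16.70°;  2α = 33.40°
n_0 = (+0.9975, +0.0712)
n_1 = (+0.2290, +0.9734)
n_2 = (-0.2577, +0.9662)
n_3 = (-0.8246, +0.5658)
n_4 = (-1.0000, +0.0068)
n_5 = (-0.8902, -0.4556)
n_6 = (-0.6102, -0.7922)
n_7 = (-0.1082, -0.9941)
  (0,1): δ = 107.33°  ·
  (0,2): δ = 79.15°  ·
  (0,3): δ = 38.54°  ·
  (0,4): δ = 4.47°  ✓
  (0,5): δ = 23.02°  ✓
  (0,6): δ = 48.31°  ·
  (0,7): δ = 79.70°  ·
  (1,2): δ = 151.83°  ·
  (1,3): δ = 111.21°  ·
  (1,4): δ = 77.15°  ·
  (1,5): δ = 49.66°  ·
  (1,6): δ = 24.37°  ✓
  (1,7): δ = 7.03°  ✓
  (2,3): δ = 139.39°  ·
  (2,4): δ = 105.32°  ·
  (2,5): δ = 77.83°  ·
  (2,6): δ = 52.54°  ·
  (2,7): δ = 21.14°  ✓
  (3,4): δ = 145.93°  ·
  (3,5): δ = 118.44°  ·
  (3,6): δ = 93.15°  ·
  (3,7): δ = 61.76°  ·
  (4,5): δ = 152.51°  ·
  (4,6): δ = 127.22°  ·
  (4,7): δ = 95.82°  ·
  (5,6): δ = 154.71°  ·
  (5,7): δ = 123.31°  ·
  (6,7): δ = 148.61°  ·
antipodal pairs: 5

count = 5; pairs: (0,4), (0,5), (1,6), (1,7), (2,7)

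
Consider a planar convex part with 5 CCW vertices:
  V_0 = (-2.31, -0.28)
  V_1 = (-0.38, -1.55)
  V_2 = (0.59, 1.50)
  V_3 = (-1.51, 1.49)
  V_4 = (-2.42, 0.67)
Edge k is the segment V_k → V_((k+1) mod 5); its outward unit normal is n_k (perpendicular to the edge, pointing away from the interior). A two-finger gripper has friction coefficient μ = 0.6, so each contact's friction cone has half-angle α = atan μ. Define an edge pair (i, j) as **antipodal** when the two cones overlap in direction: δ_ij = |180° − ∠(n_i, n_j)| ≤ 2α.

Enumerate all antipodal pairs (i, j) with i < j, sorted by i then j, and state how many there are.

count = 3; pairs: (0,2), (1,3), (1,4)

α = atan 0.6 = 30.96°;  2α = 61.93°
n_0 = (-0.5497, -0.8354)
n_1 = (+0.9530, -0.3031)
n_2 = (-0.0048, +1.0000)
n_3 = (-0.6694, +0.7429)
n_4 = (-0.9934, -0.1150)
  (0,1): δ = 74.30°  ·
  (0,2): δ = 33.62°  ✓
  (0,3): δ = 75.37°  ·
  (0,4): δ = 129.95°  ·
  (1,2): δ = 72.08°  ·
  (1,3): δ = 30.34°  ✓
  (1,4): δ = 24.25°  ✓
  (2,3): δ = 138.25°  ·
  (2,4): δ = 83.67°  ·
  (3,4): δ = 125.42°  ·
antipodal pairs: 3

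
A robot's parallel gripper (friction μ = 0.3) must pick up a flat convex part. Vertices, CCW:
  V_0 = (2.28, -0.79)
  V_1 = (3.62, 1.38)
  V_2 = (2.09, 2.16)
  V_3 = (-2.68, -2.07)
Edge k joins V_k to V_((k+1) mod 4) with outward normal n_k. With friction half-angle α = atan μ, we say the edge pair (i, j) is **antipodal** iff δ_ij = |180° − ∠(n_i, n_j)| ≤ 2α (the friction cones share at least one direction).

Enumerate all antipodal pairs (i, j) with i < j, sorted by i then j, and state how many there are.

count = 2; pairs: (0,2), (2,3)

α = atan 0.3 = 16.70°;  2α = 33.40°
n_0 = (+0.8508, -0.5254)
n_1 = (+0.4542, +0.8909)
n_2 = (-0.6635, +0.7482)
n_3 = (+0.2499, -0.9683)
  (0,1): δ = 85.32°  ·
  (0,2): δ = 16.74°  ✓
  (0,3): δ = 136.17°  ·
  (1,2): δ = 111.42°  ·
  (1,3): δ = 41.48°  ·
  (2,3): δ = 27.10°  ✓
antipodal pairs: 2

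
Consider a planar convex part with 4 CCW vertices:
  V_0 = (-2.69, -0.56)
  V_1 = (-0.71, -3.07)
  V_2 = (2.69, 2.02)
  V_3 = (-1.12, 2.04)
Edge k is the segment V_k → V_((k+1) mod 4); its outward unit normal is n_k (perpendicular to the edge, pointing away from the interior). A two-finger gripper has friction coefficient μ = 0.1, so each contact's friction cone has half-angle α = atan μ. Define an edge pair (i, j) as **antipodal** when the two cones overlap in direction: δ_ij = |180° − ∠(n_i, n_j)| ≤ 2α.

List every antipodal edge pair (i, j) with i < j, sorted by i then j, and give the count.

count = 1; pairs: (1,3)

α = atan 0.1 = 5.71°;  2α = 11.42°
n_0 = (-0.7851, -0.6193)
n_1 = (+0.8315, -0.5555)
n_2 = (+0.0052, +1.0000)
n_3 = (-0.8560, +0.5169)
  (0,1): δ = 72.01°  ·
  (0,2): δ = 51.43°  ·
  (0,3): δ = 110.61°  ·
  (1,2): δ = 56.56°  ·
  (1,3): δ = 2.62°  ✓
  (2,3): δ = 120.82°  ·
antipodal pairs: 1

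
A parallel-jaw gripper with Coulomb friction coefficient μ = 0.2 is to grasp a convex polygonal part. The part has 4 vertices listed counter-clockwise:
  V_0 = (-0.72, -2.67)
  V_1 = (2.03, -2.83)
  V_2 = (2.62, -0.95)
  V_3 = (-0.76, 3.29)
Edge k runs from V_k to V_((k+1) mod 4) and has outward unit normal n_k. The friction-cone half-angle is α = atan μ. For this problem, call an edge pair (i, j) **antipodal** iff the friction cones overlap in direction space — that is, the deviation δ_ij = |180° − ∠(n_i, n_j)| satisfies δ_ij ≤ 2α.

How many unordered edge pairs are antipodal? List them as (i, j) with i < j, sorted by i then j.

α = atan 0.2 = 11.31°;  2α = 22.62°
n_0 = (-0.0581, -0.9983)
n_1 = (+0.9541, -0.2994)
n_2 = (+0.7819, +0.6233)
n_3 = (-1.0000, -0.0067)
  (0,1): δ = 104.09°  ·
  (0,2): δ = 48.11°  ·
  (0,3): δ = 93.71°  ·
  (1,2): δ = 124.02°  ·
  (1,3): δ = 17.81°  ✓
  (2,3): δ = 38.18°  ·
antipodal pairs: 1

count = 1; pairs: (1,3)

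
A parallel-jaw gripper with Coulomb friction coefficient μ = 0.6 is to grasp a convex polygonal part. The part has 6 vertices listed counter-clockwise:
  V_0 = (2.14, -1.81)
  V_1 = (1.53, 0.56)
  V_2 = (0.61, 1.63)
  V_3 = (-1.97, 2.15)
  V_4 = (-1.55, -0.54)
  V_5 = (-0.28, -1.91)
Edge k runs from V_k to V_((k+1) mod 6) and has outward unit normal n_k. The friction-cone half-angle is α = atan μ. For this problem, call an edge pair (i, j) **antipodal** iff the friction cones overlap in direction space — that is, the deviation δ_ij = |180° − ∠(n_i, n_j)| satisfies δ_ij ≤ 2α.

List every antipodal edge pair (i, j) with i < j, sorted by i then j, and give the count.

α = atan 0.6 = 30.96°;  2α = 61.93°
n_0 = (+0.9684, +0.2493)
n_1 = (+0.7583, +0.6520)
n_2 = (+0.1976, +0.9803)
n_3 = (-0.9880, -0.1543)
n_4 = (-0.7334, -0.6798)
n_5 = (+0.0413, -0.9991)
  (0,1): δ = 153.74°  ·
  (0,2): δ = 115.83°  ·
  (0,3): δ = 5.56°  ✓
  (0,4): δ = 28.40°  ✓
  (0,5): δ = 77.93°  ·
  (1,2): δ = 142.08°  ·
  (1,3): δ = 31.82°  ✓
  (1,4): δ = 2.14°  ✓
  (1,5): δ = 51.68°  ✓
  (2,3): δ = 69.73°  ·
  (2,4): δ = 35.77°  ✓
  (2,5): δ = 13.76°  ✓
  (3,4): δ = 146.04°  ·
  (3,5): δ = 96.51°  ·
  (4,5): δ = 130.46°  ·
antipodal pairs: 7

count = 7; pairs: (0,3), (0,4), (1,3), (1,4), (1,5), (2,4), (2,5)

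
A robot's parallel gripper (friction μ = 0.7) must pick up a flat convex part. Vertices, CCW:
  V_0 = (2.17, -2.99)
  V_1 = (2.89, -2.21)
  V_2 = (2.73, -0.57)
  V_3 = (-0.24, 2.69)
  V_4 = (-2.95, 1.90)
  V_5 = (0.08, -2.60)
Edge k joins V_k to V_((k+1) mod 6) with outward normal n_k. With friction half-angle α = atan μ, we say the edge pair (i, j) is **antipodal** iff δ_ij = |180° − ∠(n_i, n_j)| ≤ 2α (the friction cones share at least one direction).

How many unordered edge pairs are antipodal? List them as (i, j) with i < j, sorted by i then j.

α = atan 0.7 = 34.99°;  2α = 69.98°
n_0 = (+0.7348, -0.6783)
n_1 = (+0.9953, +0.0971)
n_2 = (+0.7392, +0.6735)
n_3 = (-0.2799, +0.9600)
n_4 = (-0.8295, -0.5585)
n_5 = (-0.1834, -0.9830)
  (0,1): δ = 131.72°  ·
  (0,2): δ = 94.96°  ·
  (0,3): δ = 31.04°  ✓
  (0,4): δ = 76.66°  ·
  (0,5): δ = 122.14°  ·
  (1,2): δ = 143.24°  ·
  (1,3): δ = 79.32°  ·
  (1,4): δ = 28.38°  ✓
  (1,5): δ = 73.86°  ·
  (2,3): δ = 116.08°  ·
  (2,4): δ = 8.38°  ✓
  (2,5): δ = 37.10°  ✓
  (3,4): δ = 72.30°  ·
  (3,5): δ = 26.82°  ✓
  (4,5): δ = 134.52°  ·
antipodal pairs: 5

count = 5; pairs: (0,3), (1,4), (2,4), (2,5), (3,5)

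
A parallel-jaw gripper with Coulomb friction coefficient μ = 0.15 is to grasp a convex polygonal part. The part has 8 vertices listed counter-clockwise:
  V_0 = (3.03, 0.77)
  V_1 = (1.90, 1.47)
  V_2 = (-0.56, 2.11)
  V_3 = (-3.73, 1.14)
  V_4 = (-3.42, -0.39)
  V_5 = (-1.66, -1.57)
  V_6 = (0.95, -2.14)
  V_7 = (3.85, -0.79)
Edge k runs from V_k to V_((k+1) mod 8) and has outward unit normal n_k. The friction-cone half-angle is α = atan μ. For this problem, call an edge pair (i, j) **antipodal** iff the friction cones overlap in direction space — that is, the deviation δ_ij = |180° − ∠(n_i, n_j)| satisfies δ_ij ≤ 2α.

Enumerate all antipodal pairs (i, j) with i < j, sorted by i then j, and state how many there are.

α = atan 0.15 = 8.53°;  2α = 17.06°
n_0 = (+0.5266, +0.8501)
n_1 = (+0.2518, +0.9678)
n_2 = (-0.2926, +0.9562)
n_3 = (-0.9801, -0.1986)
n_4 = (-0.5569, -0.8306)
n_5 = (-0.2134, -0.9770)
n_6 = (+0.4220, -0.9066)
n_7 = (+0.8852, +0.4653)
  (0,1): δ = 162.81°  ·
  (0,2): δ = 131.21°  ·
  (0,3): δ = 46.77°  ·
  (0,4): δ = 2.06°  ✓
  (0,5): δ = 19.46°  ·
  (0,6): δ = 56.74°  ·
  (0,7): δ = 149.51°  ·
  (1,2): δ = 148.40°  ·
  (1,3): δ = 63.96°  ·
  (1,4): δ = 19.26°  ·
  (1,5): δ = 2.26°  ✓
  (1,6): δ = 39.55°  ·
  (1,7): δ = 132.31°  ·
  (2,3): δ = 95.56°  ·
  (2,4): δ = 50.85°  ·
  (2,5): δ = 29.33°  ·
  (2,6): δ = 7.95°  ✓
  (2,7): δ = 100.71°  ·
  (3,4): δ = 135.29°  ·
  (3,5): δ = 113.77°  ·
  (3,6): δ = 76.49°  ·
  (3,7): δ = 16.27°  ✓
  (4,5): δ = 158.48°  ·
  (4,6): δ = 121.20°  ·
  (4,7): δ = 28.43°  ·
  (5,6): δ = 142.72°  ·
  (5,7): δ = 49.95°  ·
  (6,7): δ = 87.23°  ·
antipodal pairs: 4

count = 4; pairs: (0,4), (1,5), (2,6), (3,7)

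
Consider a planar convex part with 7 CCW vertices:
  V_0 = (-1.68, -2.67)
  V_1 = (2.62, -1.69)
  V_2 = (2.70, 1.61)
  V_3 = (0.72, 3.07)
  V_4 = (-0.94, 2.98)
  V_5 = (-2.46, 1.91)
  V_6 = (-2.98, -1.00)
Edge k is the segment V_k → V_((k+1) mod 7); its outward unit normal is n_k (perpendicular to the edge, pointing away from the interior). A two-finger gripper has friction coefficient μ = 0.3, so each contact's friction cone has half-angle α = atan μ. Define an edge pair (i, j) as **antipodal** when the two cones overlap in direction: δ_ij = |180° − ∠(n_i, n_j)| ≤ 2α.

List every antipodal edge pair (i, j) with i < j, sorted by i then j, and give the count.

count = 4; pairs: (0,3), (0,4), (1,5), (2,6)

α = atan 0.3 = 16.70°;  2α = 33.40°
n_0 = (+0.2222, -0.9750)
n_1 = (+0.9997, -0.0242)
n_2 = (+0.5935, +0.8049)
n_3 = (-0.0541, +0.9985)
n_4 = (-0.5756, +0.8177)
n_5 = (-0.9844, +0.1759)
n_6 = (-0.7891, -0.6143)
  (0,1): δ = 104.23°  ·
  (0,2): δ = 49.24°  ·
  (0,3): δ = 9.74°  ✓
  (0,4): δ = 22.30°  ✓
  (0,5): δ = 67.03°  ·
  (0,6): δ = 115.06°  ·
  (1,2): δ = 125.02°  ·
  (1,3): δ = 85.51°  ·
  (1,4): δ = 53.47°  ·
  (1,5): δ = 8.74°  ✓
  (1,6): δ = 39.29°  ·
  (2,3): δ = 140.49°  ·
  (2,4): δ = 108.45°  ·
  (2,5): δ = 63.73°  ·
  (2,6): δ = 15.70°  ✓
  (3,4): δ = 147.96°  ·
  (3,5): δ = 103.23°  ·
  (3,6): δ = 55.20°  ·
  (4,5): δ = 135.28°  ·
  (4,6): δ = 87.24°  ·
  (5,6): δ = 131.97°  ·
antipodal pairs: 4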